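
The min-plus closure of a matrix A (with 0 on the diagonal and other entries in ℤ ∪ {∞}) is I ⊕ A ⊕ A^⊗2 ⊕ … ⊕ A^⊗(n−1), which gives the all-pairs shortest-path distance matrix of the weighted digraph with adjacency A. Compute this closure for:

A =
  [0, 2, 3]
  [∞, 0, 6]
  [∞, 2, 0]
Closure =
  [0, 2, 3]
  [∞, 0, 6]
  [∞, 2, 0]

This is the Floyd-Warshall all-pairs shortest-path computation. For each intermediate vertex k = 0, 1, …, 2, update dist[i][j] ← min(dist[i][j], dist[i][k] + dist[k][j]). The final matrix gives, for each (i, j), the minimum total weight of any directed path from i to j (possibly empty when i = j).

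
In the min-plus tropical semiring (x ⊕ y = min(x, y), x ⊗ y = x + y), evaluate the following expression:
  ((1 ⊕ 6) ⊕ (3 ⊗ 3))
((1 ⊕ 6) ⊕ (3 ⊗ 3)) = 1

Expand innermost to outermost. Recall ⊕ takes the minimum of its arguments and ⊗ takes their sum. Working out the expression ((1 ⊕ 6) ⊕ (3 ⊗ 3)) gives 1.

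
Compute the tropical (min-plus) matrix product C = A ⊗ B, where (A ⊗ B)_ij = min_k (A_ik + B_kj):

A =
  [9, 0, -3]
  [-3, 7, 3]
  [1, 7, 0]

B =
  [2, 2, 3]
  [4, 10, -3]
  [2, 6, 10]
A ⊗ B =
  [-1, 3, -3]
  [-1, -1, 0]
  [2, 3, 4]

Apply the min-plus product entry-by-entry:
  C[0][0] = min over k of (A[0][0] + B[0][0] = 9 + 2 = 11, A[0][1] + B[1][0] = 0 + 4 = 4, A[0][2] + B[2][0] = -3 + 2 = -1) = -1 (attained at k = 2)
  C[0][1] = min over k of (A[0][0] + B[0][1] = 9 + 2 = 11, A[0][1] + B[1][1] = 0 + 10 = 10, A[0][2] + B[2][1] = -3 + 6 = 3) = 3 (attained at k = 2)
  C[0][2] = min over k of (A[0][0] + B[0][2] = 9 + 3 = 12, A[0][1] + B[1][2] = 0 + -3 = -3, A[0][2] + B[2][2] = -3 + 10 = 7) = -3 (attained at k = 1)
  C[1][0] = min over k of (A[1][0] + B[0][0] = -3 + 2 = -1, A[1][1] + B[1][0] = 7 + 4 = 11, A[1][2] + B[2][0] = 3 + 2 = 5) = -1 (attained at k = 0)
  C[1][1] = min over k of (A[1][0] + B[0][1] = -3 + 2 = -1, A[1][1] + B[1][1] = 7 + 10 = 17, A[1][2] + B[2][1] = 3 + 6 = 9) = -1 (attained at k = 0)
  C[1][2] = min over k of (A[1][0] + B[0][2] = -3 + 3 = 0, A[1][1] + B[1][2] = 7 + -3 = 4, A[1][2] + B[2][2] = 3 + 10 = 13) = 0 (attained at k = 0)
  C[2][0] = min over k of (A[2][0] + B[0][0] = 1 + 2 = 3, A[2][1] + B[1][0] = 7 + 4 = 11, A[2][2] + B[2][0] = 0 + 2 = 2) = 2 (attained at k = 2)
  C[2][1] = min over k of (A[2][0] + B[0][1] = 1 + 2 = 3, A[2][1] + B[1][1] = 7 + 10 = 17, A[2][2] + B[2][1] = 0 + 6 = 6) = 3 (attained at k = 0)
  C[2][2] = min over k of (A[2][0] + B[0][2] = 1 + 3 = 4, A[2][1] + B[1][2] = 7 + -3 = 4, A[2][2] + B[2][2] = 0 + 10 = 10) = 4 (attained at k = 0)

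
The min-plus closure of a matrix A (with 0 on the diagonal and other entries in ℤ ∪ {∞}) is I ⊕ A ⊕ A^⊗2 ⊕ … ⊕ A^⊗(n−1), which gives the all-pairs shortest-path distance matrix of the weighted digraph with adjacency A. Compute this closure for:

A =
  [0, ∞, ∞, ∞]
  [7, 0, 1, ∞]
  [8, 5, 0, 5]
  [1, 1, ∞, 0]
Closure =
  [0, ∞, ∞, ∞]
  [7, 0, 1, 6]
  [6, 5, 0, 5]
  [1, 1, 2, 0]

This is the Floyd-Warshall all-pairs shortest-path computation. For each intermediate vertex k = 0, 1, …, 3, update dist[i][j] ← min(dist[i][j], dist[i][k] + dist[k][j]). The final matrix gives, for each (i, j), the minimum total weight of any directed path from i to j (possibly empty when i = j).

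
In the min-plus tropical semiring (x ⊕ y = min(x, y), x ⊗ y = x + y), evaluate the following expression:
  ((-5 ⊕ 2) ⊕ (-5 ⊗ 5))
((-5 ⊕ 2) ⊕ (-5 ⊗ 5)) = -5

Expand innermost to outermost. Recall ⊕ takes the minimum of its arguments and ⊗ takes their sum. Working out the expression ((-5 ⊕ 2) ⊕ (-5 ⊗ 5)) gives -5.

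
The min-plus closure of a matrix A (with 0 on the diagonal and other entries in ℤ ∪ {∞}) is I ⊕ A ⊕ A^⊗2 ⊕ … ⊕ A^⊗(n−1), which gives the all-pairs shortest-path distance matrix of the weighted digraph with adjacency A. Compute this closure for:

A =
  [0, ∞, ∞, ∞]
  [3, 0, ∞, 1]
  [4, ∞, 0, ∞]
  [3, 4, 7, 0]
Closure =
  [0, ∞, ∞, ∞]
  [3, 0, 8, 1]
  [4, ∞, 0, ∞]
  [3, 4, 7, 0]

This is the Floyd-Warshall all-pairs shortest-path computation. For each intermediate vertex k = 0, 1, …, 3, update dist[i][j] ← min(dist[i][j], dist[i][k] + dist[k][j]). The final matrix gives, for each (i, j), the minimum total weight of any directed path from i to j (possibly empty when i = j).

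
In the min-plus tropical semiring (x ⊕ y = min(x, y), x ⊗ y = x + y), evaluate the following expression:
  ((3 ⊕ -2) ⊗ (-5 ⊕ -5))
((3 ⊕ -2) ⊗ (-5 ⊕ -5)) = -7

Expand innermost to outermost. Recall ⊕ takes the minimum of its arguments and ⊗ takes their sum. Working out the expression ((3 ⊕ -2) ⊗ (-5 ⊕ -5)) gives -7.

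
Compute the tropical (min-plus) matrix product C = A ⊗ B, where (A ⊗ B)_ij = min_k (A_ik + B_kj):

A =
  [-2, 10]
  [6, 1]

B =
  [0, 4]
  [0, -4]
A ⊗ B =
  [-2, 2]
  [1, -3]

Apply the min-plus product entry-by-entry:
  C[0][0] = min over k of (A[0][0] + B[0][0] = -2 + 0 = -2, A[0][1] + B[1][0] = 10 + 0 = 10) = -2 (attained at k = 0)
  C[0][1] = min over k of (A[0][0] + B[0][1] = -2 + 4 = 2, A[0][1] + B[1][1] = 10 + -4 = 6) = 2 (attained at k = 0)
  C[1][0] = min over k of (A[1][0] + B[0][0] = 6 + 0 = 6, A[1][1] + B[1][0] = 1 + 0 = 1) = 1 (attained at k = 1)
  C[1][1] = min over k of (A[1][0] + B[0][1] = 6 + 4 = 10, A[1][1] + B[1][1] = 1 + -4 = -3) = -3 (attained at k = 1)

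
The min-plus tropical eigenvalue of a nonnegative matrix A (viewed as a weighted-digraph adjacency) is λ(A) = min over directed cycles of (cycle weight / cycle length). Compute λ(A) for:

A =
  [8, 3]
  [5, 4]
λ(A) = 4

Enumerate directed cycles and compute their means (weight / length). Sample:
  cycle 0 → 0: weight = 8, length = 1, mean = 8/1 ≈ 8.000
  cycle 1 → 1: weight = 4, length = 1, mean = 4/1 ≈ 4.000
  cycle 0 → 1 → 0: weight = 8, length = 2, mean = 8/2 ≈ 4.000
  cycle 1 → 0 → 1: weight = 8, length = 2, mean = 8/2 ≈ 4.000
Minimum mean = 4.000, attained e.g. along the cycle 1 → 1 with weight 4 and length 1. So λ(A) = 4/1 = 4.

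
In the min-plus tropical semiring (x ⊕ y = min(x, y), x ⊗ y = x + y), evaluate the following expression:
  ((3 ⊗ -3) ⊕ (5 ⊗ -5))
((3 ⊗ -3) ⊕ (5 ⊗ -5)) = 0

Expand innermost to outermost. Recall ⊕ takes the minimum of its arguments and ⊗ takes their sum. Working out the expression ((3 ⊗ -3) ⊕ (5 ⊗ -5)) gives 0.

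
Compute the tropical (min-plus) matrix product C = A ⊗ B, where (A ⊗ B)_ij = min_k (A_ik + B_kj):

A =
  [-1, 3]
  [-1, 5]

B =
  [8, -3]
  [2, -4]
A ⊗ B =
  [5, -4]
  [7, -4]

Apply the min-plus product entry-by-entry:
  C[0][0] = min over k of (A[0][0] + B[0][0] = -1 + 8 = 7, A[0][1] + B[1][0] = 3 + 2 = 5) = 5 (attained at k = 1)
  C[0][1] = min over k of (A[0][0] + B[0][1] = -1 + -3 = -4, A[0][1] + B[1][1] = 3 + -4 = -1) = -4 (attained at k = 0)
  C[1][0] = min over k of (A[1][0] + B[0][0] = -1 + 8 = 7, A[1][1] + B[1][0] = 5 + 2 = 7) = 7 (attained at k = 0)
  C[1][1] = min over k of (A[1][0] + B[0][1] = -1 + -3 = -4, A[1][1] + B[1][1] = 5 + -4 = 1) = -4 (attained at k = 0)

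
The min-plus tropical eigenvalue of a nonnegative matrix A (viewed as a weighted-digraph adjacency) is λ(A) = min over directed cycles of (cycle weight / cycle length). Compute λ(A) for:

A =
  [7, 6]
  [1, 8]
λ(A) = 7/2

Enumerate directed cycles and compute their means (weight / length). Sample:
  cycle 0 → 0: weight = 7, length = 1, mean = 7/1 ≈ 7.000
  cycle 1 → 1: weight = 8, length = 1, mean = 8/1 ≈ 8.000
  cycle 0 → 1 → 0: weight = 7, length = 2, mean = 7/2 ≈ 3.500
  cycle 1 → 0 → 1: weight = 7, length = 2, mean = 7/2 ≈ 3.500
Minimum mean = 3.500, attained e.g. along the cycle 0 → 1 → 0 with weight 7 and length 2. So λ(A) = 7/2 = 7/2.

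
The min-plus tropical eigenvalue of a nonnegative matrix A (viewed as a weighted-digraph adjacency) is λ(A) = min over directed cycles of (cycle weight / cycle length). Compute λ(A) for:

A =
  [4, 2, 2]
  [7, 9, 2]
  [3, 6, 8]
λ(A) = 7/3

Enumerate directed cycles and compute their means (weight / length). Sample:
  cycle 0 → 0: weight = 4, length = 1, mean = 4/1 ≈ 4.000
  cycle 1 → 1: weight = 9, length = 1, mean = 9/1 ≈ 9.000
  cycle 2 → 2: weight = 8, length = 1, mean = 8/1 ≈ 8.000
  cycle 0 → 1 → 0: weight = 9, length = 2, mean = 9/2 ≈ 4.500
  cycle 0 → 2 → 0: weight = 5, length = 2, mean = 5/2 ≈ 2.500
  cycle 1 → 0 → 1: weight = 9, length = 2, mean = 9/2 ≈ 4.500
Minimum mean = 2.333, attained e.g. along the cycle 0 → 1 → 2 → 0 with weight 7 and length 3. So λ(A) = 7/3 = 7/3.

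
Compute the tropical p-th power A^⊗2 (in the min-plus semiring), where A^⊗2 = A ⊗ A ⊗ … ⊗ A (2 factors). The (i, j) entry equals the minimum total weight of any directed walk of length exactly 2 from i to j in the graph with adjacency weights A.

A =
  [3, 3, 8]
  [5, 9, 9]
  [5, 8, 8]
A^⊗2 =
  [6, 6, 11]
  [8, 8, 13]
  [8, 8, 13]

Each entry (A^⊗2)_ij equals the minimum over all length-2 walks i = v_0 → v_1 → … → v_2 = j of Σ_t A[v_t][v_{t+1}]. For example, for (i, j) = (0, 2) we minimise over 3 possible intermediate vertex sequences; the minimum is 11, attained along the walk 0 → 0 → 2.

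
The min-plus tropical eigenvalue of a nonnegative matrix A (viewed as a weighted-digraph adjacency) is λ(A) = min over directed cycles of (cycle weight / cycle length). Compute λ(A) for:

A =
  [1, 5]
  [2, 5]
λ(A) = 1

Enumerate directed cycles and compute their means (weight / length). Sample:
  cycle 0 → 0: weight = 1, length = 1, mean = 1/1 ≈ 1.000
  cycle 1 → 1: weight = 5, length = 1, mean = 5/1 ≈ 5.000
  cycle 0 → 1 → 0: weight = 7, length = 2, mean = 7/2 ≈ 3.500
  cycle 1 → 0 → 1: weight = 7, length = 2, mean = 7/2 ≈ 3.500
Minimum mean = 1.000, attained e.g. along the cycle 0 → 0 with weight 1 and length 1. So λ(A) = 1/1 = 1.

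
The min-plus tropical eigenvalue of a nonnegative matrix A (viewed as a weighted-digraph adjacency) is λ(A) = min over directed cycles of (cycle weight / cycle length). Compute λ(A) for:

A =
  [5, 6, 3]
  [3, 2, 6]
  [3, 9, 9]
λ(A) = 2

Enumerate directed cycles and compute their means (weight / length). Sample:
  cycle 0 → 0: weight = 5, length = 1, mean = 5/1 ≈ 5.000
  cycle 1 → 1: weight = 2, length = 1, mean = 2/1 ≈ 2.000
  cycle 2 → 2: weight = 9, length = 1, mean = 9/1 ≈ 9.000
  cycle 0 → 1 → 0: weight = 9, length = 2, mean = 9/2 ≈ 4.500
  cycle 0 → 2 → 0: weight = 6, length = 2, mean = 6/2 ≈ 3.000
  cycle 1 → 0 → 1: weight = 9, length = 2, mean = 9/2 ≈ 4.500
Minimum mean = 2.000, attained e.g. along the cycle 1 → 1 with weight 2 and length 1. So λ(A) = 2/1 = 2.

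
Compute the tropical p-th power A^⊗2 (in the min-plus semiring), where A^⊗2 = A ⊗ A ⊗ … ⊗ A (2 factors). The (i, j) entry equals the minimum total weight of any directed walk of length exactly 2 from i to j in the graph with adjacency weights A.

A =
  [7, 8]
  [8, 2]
A^⊗2 =
  [14, 10]
  [10, 4]

Each entry (A^⊗2)_ij equals the minimum over all length-2 walks i = v_0 → v_1 → … → v_2 = j of Σ_t A[v_t][v_{t+1}]. For example, for (i, j) = (0, 1) we minimise over 2 possible intermediate vertex sequences; the minimum is 10, attained along the walk 0 → 1 → 1.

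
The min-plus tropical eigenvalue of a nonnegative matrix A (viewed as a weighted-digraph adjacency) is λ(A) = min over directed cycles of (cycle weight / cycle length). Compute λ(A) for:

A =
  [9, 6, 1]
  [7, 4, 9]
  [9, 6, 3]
λ(A) = 3

Enumerate directed cycles and compute their means (weight / length). Sample:
  cycle 0 → 0: weight = 9, length = 1, mean = 9/1 ≈ 9.000
  cycle 1 → 1: weight = 4, length = 1, mean = 4/1 ≈ 4.000
  cycle 2 → 2: weight = 3, length = 1, mean = 3/1 ≈ 3.000
  cycle 0 → 1 → 0: weight = 13, length = 2, mean = 13/2 ≈ 6.500
  cycle 0 → 2 → 0: weight = 10, length = 2, mean = 10/2 ≈ 5.000
  cycle 1 → 0 → 1: weight = 13, length = 2, mean = 13/2 ≈ 6.500
Minimum mean = 3.000, attained e.g. along the cycle 2 → 2 with weight 3 and length 1. So λ(A) = 3/1 = 3.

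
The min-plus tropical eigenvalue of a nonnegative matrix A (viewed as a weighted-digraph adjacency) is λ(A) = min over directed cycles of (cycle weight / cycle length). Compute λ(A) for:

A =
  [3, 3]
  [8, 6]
λ(A) = 3

Enumerate directed cycles and compute their means (weight / length). Sample:
  cycle 0 → 0: weight = 3, length = 1, mean = 3/1 ≈ 3.000
  cycle 1 → 1: weight = 6, length = 1, mean = 6/1 ≈ 6.000
  cycle 0 → 1 → 0: weight = 11, length = 2, mean = 11/2 ≈ 5.500
  cycle 1 → 0 → 1: weight = 11, length = 2, mean = 11/2 ≈ 5.500
Minimum mean = 3.000, attained e.g. along the cycle 0 → 0 with weight 3 and length 1. So λ(A) = 3/1 = 3.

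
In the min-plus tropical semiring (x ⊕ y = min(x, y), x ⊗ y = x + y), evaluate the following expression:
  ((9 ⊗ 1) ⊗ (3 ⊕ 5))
((9 ⊗ 1) ⊗ (3 ⊕ 5)) = 13

Expand innermost to outermost. Recall ⊕ takes the minimum of its arguments and ⊗ takes their sum. Working out the expression ((9 ⊗ 1) ⊗ (3 ⊕ 5)) gives 13.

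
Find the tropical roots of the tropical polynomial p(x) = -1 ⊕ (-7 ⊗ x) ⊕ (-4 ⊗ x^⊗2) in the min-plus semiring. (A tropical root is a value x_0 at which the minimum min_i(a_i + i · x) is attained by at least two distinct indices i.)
Roots: {-3, 6}

Each tropical root is a break point of the lower envelope of the lines y = a_i + i · x (there are 3 lines, with slopes 0, 1, ..., 2). Only the lines that attain the minimum somewhere contribute to roots; other lines are dominated. Here the surviving (envelope) indices are i = 2, i = 1, i = 0.
Intersections between consecutive envelope lines give the roots: for adjacent envelope indices i < j the intersection is x = (a_i − a_j) / (j − i). Reading off the sorted break points: {-3, 6}.
Verification: at each break x_0, at least two indices attain the minimum of min_i(a_i + i · x_0).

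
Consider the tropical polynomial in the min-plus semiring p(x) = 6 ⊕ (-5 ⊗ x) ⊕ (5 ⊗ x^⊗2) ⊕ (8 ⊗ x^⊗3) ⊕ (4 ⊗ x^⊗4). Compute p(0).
p(0) = -5

A tropical monomial a ⊗ x^⊗i evaluates to a + i · x. Evaluating each term at x = 0:
  Term 0 contributes 6 + 0 · 0 = 6
  Term 1 contributes -5 + 1 · 0 = -5
  Term 2 contributes 5 + 2 · 0 = 5
  Term 3 contributes 8 + 3 · 0 = 8
  Term 4 contributes 4 + 4 · 0 = 4
p(0) = ⊕ of these = min[6, -5, 5, 8, 4] = -5.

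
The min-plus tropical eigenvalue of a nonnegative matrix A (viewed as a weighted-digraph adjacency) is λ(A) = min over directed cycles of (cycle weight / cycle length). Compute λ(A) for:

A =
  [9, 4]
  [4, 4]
λ(A) = 4

Enumerate directed cycles and compute their means (weight / length). Sample:
  cycle 0 → 0: weight = 9, length = 1, mean = 9/1 ≈ 9.000
  cycle 1 → 1: weight = 4, length = 1, mean = 4/1 ≈ 4.000
  cycle 0 → 1 → 0: weight = 8, length = 2, mean = 8/2 ≈ 4.000
  cycle 1 → 0 → 1: weight = 8, length = 2, mean = 8/2 ≈ 4.000
Minimum mean = 4.000, attained e.g. along the cycle 1 → 1 with weight 4 and length 1. So λ(A) = 4/1 = 4.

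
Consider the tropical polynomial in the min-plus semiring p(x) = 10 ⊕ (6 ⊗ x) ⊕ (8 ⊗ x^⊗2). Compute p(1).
p(1) = 7

A tropical monomial a ⊗ x^⊗i evaluates to a + i · x. Evaluating each term at x = 1:
  Term 0 contributes 10 + 0 · 1 = 10
  Term 1 contributes 6 + 1 · 1 = 7
  Term 2 contributes 8 + 2 · 1 = 10
p(1) = ⊕ of these = min[10, 7, 10] = 7.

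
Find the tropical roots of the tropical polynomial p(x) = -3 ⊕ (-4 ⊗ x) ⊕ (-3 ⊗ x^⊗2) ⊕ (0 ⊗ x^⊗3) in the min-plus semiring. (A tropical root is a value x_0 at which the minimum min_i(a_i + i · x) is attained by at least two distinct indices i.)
Roots: {-3, -1, 1}

Each tropical root is a break point of the lower envelope of the lines y = a_i + i · x (there are 4 lines, with slopes 0, 1, ..., 3). Only the lines that attain the minimum somewhere contribute to roots; other lines are dominated. Here the surviving (envelope) indices are i = 3, i = 2, i = 1, i = 0.
Intersections between consecutive envelope lines give the roots: for adjacent envelope indices i < j the intersection is x = (a_i − a_j) / (j − i). Reading off the sorted break points: {-3, -1, 1}.
Verification: at each break x_0, at least two indices attain the minimum of min_i(a_i + i · x_0).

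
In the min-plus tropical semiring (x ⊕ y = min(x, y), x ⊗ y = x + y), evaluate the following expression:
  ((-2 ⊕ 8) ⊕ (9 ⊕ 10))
((-2 ⊕ 8) ⊕ (9 ⊕ 10)) = -2

Expand innermost to outermost. Recall ⊕ takes the minimum of its arguments and ⊗ takes their sum. Working out the expression ((-2 ⊕ 8) ⊕ (9 ⊕ 10)) gives -2.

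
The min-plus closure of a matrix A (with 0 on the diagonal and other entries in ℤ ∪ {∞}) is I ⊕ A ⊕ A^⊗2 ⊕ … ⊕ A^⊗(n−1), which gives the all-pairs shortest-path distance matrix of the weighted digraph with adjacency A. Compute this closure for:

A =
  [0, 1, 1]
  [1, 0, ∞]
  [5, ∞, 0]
Closure =
  [0, 1, 1]
  [1, 0, 2]
  [5, 6, 0]

This is the Floyd-Warshall all-pairs shortest-path computation. For each intermediate vertex k = 0, 1, …, 2, update dist[i][j] ← min(dist[i][j], dist[i][k] + dist[k][j]). The final matrix gives, for each (i, j), the minimum total weight of any directed path from i to j (possibly empty when i = j).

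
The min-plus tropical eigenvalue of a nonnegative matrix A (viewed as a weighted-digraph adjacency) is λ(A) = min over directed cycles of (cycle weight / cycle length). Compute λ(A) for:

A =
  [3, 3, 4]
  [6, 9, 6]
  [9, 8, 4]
λ(A) = 3

Enumerate directed cycles and compute their means (weight / length). Sample:
  cycle 0 → 0: weight = 3, length = 1, mean = 3/1 ≈ 3.000
  cycle 1 → 1: weight = 9, length = 1, mean = 9/1 ≈ 9.000
  cycle 2 → 2: weight = 4, length = 1, mean = 4/1 ≈ 4.000
  cycle 0 → 1 → 0: weight = 9, length = 2, mean = 9/2 ≈ 4.500
  cycle 0 → 2 → 0: weight = 13, length = 2, mean = 13/2 ≈ 6.500
  cycle 1 → 0 → 1: weight = 9, length = 2, mean = 9/2 ≈ 4.500
Minimum mean = 3.000, attained e.g. along the cycle 0 → 0 with weight 3 and length 1. So λ(A) = 3/1 = 3.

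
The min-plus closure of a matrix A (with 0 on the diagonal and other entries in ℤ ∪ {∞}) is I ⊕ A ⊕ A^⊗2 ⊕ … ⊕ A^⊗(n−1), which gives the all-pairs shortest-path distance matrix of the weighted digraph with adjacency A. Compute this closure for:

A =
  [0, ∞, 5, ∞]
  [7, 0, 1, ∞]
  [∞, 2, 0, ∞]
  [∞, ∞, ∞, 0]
Closure =
  [0, 7, 5, ∞]
  [7, 0, 1, ∞]
  [9, 2, 0, ∞]
  [∞, ∞, ∞, 0]

This is the Floyd-Warshall all-pairs shortest-path computation. For each intermediate vertex k = 0, 1, …, 3, update dist[i][j] ← min(dist[i][j], dist[i][k] + dist[k][j]). The final matrix gives, for each (i, j), the minimum total weight of any directed path from i to j (possibly empty when i = j).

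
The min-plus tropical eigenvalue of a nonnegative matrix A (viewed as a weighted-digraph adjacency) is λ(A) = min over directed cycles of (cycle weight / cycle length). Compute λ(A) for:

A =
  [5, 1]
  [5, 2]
λ(A) = 2

Enumerate directed cycles and compute their means (weight / length). Sample:
  cycle 0 → 0: weight = 5, length = 1, mean = 5/1 ≈ 5.000
  cycle 1 → 1: weight = 2, length = 1, mean = 2/1 ≈ 2.000
  cycle 0 → 1 → 0: weight = 6, length = 2, mean = 6/2 ≈ 3.000
  cycle 1 → 0 → 1: weight = 6, length = 2, mean = 6/2 ≈ 3.000
Minimum mean = 2.000, attained e.g. along the cycle 1 → 1 with weight 2 and length 1. So λ(A) = 2/1 = 2.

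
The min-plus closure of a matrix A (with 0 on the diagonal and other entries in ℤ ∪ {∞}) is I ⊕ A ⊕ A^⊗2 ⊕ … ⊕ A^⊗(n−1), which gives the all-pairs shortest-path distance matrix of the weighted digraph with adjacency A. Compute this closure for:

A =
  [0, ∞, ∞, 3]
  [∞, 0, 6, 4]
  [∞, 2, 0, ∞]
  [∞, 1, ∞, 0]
Closure =
  [0, 4, 10, 3]
  [∞, 0, 6, 4]
  [∞, 2, 0, 6]
  [∞, 1, 7, 0]

This is the Floyd-Warshall all-pairs shortest-path computation. For each intermediate vertex k = 0, 1, …, 3, update dist[i][j] ← min(dist[i][j], dist[i][k] + dist[k][j]). The final matrix gives, for each (i, j), the minimum total weight of any directed path from i to j (possibly empty when i = j).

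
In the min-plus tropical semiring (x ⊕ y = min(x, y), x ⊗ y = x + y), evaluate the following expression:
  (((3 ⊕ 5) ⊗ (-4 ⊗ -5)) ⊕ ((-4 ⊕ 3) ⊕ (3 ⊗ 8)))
(((3 ⊕ 5) ⊗ (-4 ⊗ -5)) ⊕ ((-4 ⊕ 3) ⊕ (3 ⊗ 8))) = -6

Expand innermost to outermost. Recall ⊕ takes the minimum of its arguments and ⊗ takes their sum. Working out the expression (((3 ⊕ 5) ⊗ (-4 ⊗ -5)) ⊕ ((-4 ⊕ 3) ⊕ (3 ⊗ 8))) gives -6.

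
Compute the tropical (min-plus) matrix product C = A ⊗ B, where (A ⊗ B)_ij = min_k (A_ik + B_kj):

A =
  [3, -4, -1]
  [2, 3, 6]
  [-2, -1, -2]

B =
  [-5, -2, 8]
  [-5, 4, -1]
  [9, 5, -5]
A ⊗ B =
  [-9, 0, -6]
  [-3, 0, 1]
  [-7, -4, -7]

Apply the min-plus product entry-by-entry:
  C[0][0] = min over k of (A[0][0] + B[0][0] = 3 + -5 = -2, A[0][1] + B[1][0] = -4 + -5 = -9, A[0][2] + B[2][0] = -1 + 9 = 8) = -9 (attained at k = 1)
  C[0][1] = min over k of (A[0][0] + B[0][1] = 3 + -2 = 1, A[0][1] + B[1][1] = -4 + 4 = 0, A[0][2] + B[2][1] = -1 + 5 = 4) = 0 (attained at k = 1)
  C[0][2] = min over k of (A[0][0] + B[0][2] = 3 + 8 = 11, A[0][1] + B[1][2] = -4 + -1 = -5, A[0][2] + B[2][2] = -1 + -5 = -6) = -6 (attained at k = 2)
  C[1][0] = min over k of (A[1][0] + B[0][0] = 2 + -5 = -3, A[1][1] + B[1][0] = 3 + -5 = -2, A[1][2] + B[2][0] = 6 + 9 = 15) = -3 (attained at k = 0)
  C[1][1] = min over k of (A[1][0] + B[0][1] = 2 + -2 = 0, A[1][1] + B[1][1] = 3 + 4 = 7, A[1][2] + B[2][1] = 6 + 5 = 11) = 0 (attained at k = 0)
  C[1][2] = min over k of (A[1][0] + B[0][2] = 2 + 8 = 10, A[1][1] + B[1][2] = 3 + -1 = 2, A[1][2] + B[2][2] = 6 + -5 = 1) = 1 (attained at k = 2)
  C[2][0] = min over k of (A[2][0] + B[0][0] = -2 + -5 = -7, A[2][1] + B[1][0] = -1 + -5 = -6, A[2][2] + B[2][0] = -2 + 9 = 7) = -7 (attained at k = 0)
  C[2][1] = min over k of (A[2][0] + B[0][1] = -2 + -2 = -4, A[2][1] + B[1][1] = -1 + 4 = 3, A[2][2] + B[2][1] = -2 + 5 = 3) = -4 (attained at k = 0)
  C[2][2] = min over k of (A[2][0] + B[0][2] = -2 + 8 = 6, A[2][1] + B[1][2] = -1 + -1 = -2, A[2][2] + B[2][2] = -2 + -5 = -7) = -7 (attained at k = 2)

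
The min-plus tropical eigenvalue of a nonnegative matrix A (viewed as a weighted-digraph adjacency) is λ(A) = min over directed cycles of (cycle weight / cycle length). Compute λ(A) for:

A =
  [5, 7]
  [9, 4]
λ(A) = 4

Enumerate directed cycles and compute their means (weight / length). Sample:
  cycle 0 → 0: weight = 5, length = 1, mean = 5/1 ≈ 5.000
  cycle 1 → 1: weight = 4, length = 1, mean = 4/1 ≈ 4.000
  cycle 0 → 1 → 0: weight = 16, length = 2, mean = 16/2 ≈ 8.000
  cycle 1 → 0 → 1: weight = 16, length = 2, mean = 16/2 ≈ 8.000
Minimum mean = 4.000, attained e.g. along the cycle 1 → 1 with weight 4 and length 1. So λ(A) = 4/1 = 4.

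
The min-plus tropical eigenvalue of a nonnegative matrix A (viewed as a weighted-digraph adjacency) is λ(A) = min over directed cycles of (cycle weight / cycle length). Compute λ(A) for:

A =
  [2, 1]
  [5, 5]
λ(A) = 2

Enumerate directed cycles and compute their means (weight / length). Sample:
  cycle 0 → 0: weight = 2, length = 1, mean = 2/1 ≈ 2.000
  cycle 1 → 1: weight = 5, length = 1, mean = 5/1 ≈ 5.000
  cycle 0 → 1 → 0: weight = 6, length = 2, mean = 6/2 ≈ 3.000
  cycle 1 → 0 → 1: weight = 6, length = 2, mean = 6/2 ≈ 3.000
Minimum mean = 2.000, attained e.g. along the cycle 0 → 0 with weight 2 and length 1. So λ(A) = 2/1 = 2.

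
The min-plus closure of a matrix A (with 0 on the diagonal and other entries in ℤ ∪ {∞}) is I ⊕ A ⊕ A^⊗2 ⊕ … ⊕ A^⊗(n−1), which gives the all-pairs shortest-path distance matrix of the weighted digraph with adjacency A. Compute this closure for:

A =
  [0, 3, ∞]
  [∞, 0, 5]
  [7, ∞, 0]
Closure =
  [0, 3, 8]
  [12, 0, 5]
  [7, 10, 0]

This is the Floyd-Warshall all-pairs shortest-path computation. For each intermediate vertex k = 0, 1, …, 2, update dist[i][j] ← min(dist[i][j], dist[i][k] + dist[k][j]). The final matrix gives, for each (i, j), the minimum total weight of any directed path from i to j (possibly empty when i = j).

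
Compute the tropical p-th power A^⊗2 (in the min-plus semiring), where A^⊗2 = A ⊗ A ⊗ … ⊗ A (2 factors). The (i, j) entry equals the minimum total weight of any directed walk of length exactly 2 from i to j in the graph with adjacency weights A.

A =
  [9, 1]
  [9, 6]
A^⊗2 =
  [10, 7]
  [15, 10]

Each entry (A^⊗2)_ij equals the minimum over all length-2 walks i = v_0 → v_1 → … → v_2 = j of Σ_t A[v_t][v_{t+1}]. For example, for (i, j) = (0, 1) we minimise over 2 possible intermediate vertex sequences; the minimum is 7, attained along the walk 0 → 1 → 1.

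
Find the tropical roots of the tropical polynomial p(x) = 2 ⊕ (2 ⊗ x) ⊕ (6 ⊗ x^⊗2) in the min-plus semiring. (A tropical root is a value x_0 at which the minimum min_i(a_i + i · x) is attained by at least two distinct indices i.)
Roots: {-4, 0}

Each tropical root is a break point of the lower envelope of the lines y = a_i + i · x (there are 3 lines, with slopes 0, 1, ..., 2). Only the lines that attain the minimum somewhere contribute to roots; other lines are dominated. Here the surviving (envelope) indices are i = 2, i = 1, i = 0.
Intersections between consecutive envelope lines give the roots: for adjacent envelope indices i < j the intersection is x = (a_i − a_j) / (j − i). Reading off the sorted break points: {-4, 0}.
Verification: at each break x_0, at least two indices attain the minimum of min_i(a_i + i · x_0).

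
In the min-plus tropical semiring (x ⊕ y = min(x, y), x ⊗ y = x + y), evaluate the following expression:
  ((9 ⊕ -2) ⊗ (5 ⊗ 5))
((9 ⊕ -2) ⊗ (5 ⊗ 5)) = 8

Expand innermost to outermost. Recall ⊕ takes the minimum of its arguments and ⊗ takes their sum. Working out the expression ((9 ⊕ -2) ⊗ (5 ⊗ 5)) gives 8.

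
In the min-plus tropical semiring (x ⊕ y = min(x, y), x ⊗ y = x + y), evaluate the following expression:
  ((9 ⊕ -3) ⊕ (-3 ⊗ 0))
((9 ⊕ -3) ⊕ (-3 ⊗ 0)) = -3

Expand innermost to outermost. Recall ⊕ takes the minimum of its arguments and ⊗ takes their sum. Working out the expression ((9 ⊕ -3) ⊕ (-3 ⊗ 0)) gives -3.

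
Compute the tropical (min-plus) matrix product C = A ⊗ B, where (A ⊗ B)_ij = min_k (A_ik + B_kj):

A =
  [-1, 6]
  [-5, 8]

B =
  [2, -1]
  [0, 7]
A ⊗ B =
  [1, -2]
  [-3, -6]

Apply the min-plus product entry-by-entry:
  C[0][0] = min over k of (A[0][0] + B[0][0] = -1 + 2 = 1, A[0][1] + B[1][0] = 6 + 0 = 6) = 1 (attained at k = 0)
  C[0][1] = min over k of (A[0][0] + B[0][1] = -1 + -1 = -2, A[0][1] + B[1][1] = 6 + 7 = 13) = -2 (attained at k = 0)
  C[1][0] = min over k of (A[1][0] + B[0][0] = -5 + 2 = -3, A[1][1] + B[1][0] = 8 + 0 = 8) = -3 (attained at k = 0)
  C[1][1] = min over k of (A[1][0] + B[0][1] = -5 + -1 = -6, A[1][1] + B[1][1] = 8 + 7 = 15) = -6 (attained at k = 0)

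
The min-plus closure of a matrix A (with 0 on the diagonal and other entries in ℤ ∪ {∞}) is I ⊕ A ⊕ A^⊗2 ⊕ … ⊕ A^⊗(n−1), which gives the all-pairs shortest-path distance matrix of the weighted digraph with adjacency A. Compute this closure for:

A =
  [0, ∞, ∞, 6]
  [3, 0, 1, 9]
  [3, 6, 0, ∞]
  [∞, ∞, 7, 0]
Closure =
  [0, 19, 13, 6]
  [3, 0, 1, 9]
  [3, 6, 0, 9]
  [10, 13, 7, 0]

This is the Floyd-Warshall all-pairs shortest-path computation. For each intermediate vertex k = 0, 1, …, 3, update dist[i][j] ← min(dist[i][j], dist[i][k] + dist[k][j]). The final matrix gives, for each (i, j), the minimum total weight of any directed path from i to j (possibly empty when i = j).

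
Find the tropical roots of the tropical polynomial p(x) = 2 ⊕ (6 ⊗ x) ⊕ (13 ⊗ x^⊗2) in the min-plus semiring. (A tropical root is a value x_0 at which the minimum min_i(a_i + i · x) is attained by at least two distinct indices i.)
Roots: {-7, -4}

Each tropical root is a break point of the lower envelope of the lines y = a_i + i · x (there are 3 lines, with slopes 0, 1, ..., 2). Only the lines that attain the minimum somewhere contribute to roots; other lines are dominated. Here the surviving (envelope) indices are i = 2, i = 1, i = 0.
Intersections between consecutive envelope lines give the roots: for adjacent envelope indices i < j the intersection is x = (a_i − a_j) / (j − i). Reading off the sorted break points: {-7, -4}.
Verification: at each break x_0, at least two indices attain the minimum of min_i(a_i + i · x_0).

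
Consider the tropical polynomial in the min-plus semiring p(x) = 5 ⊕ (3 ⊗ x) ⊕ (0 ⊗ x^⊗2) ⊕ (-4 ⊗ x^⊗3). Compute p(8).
p(8) = 5

A tropical monomial a ⊗ x^⊗i evaluates to a + i · x. Evaluating each term at x = 8:
  Term 0 contributes 5 + 0 · 8 = 5
  Term 1 contributes 3 + 1 · 8 = 11
  Term 2 contributes 0 + 2 · 8 = 16
  Term 3 contributes -4 + 3 · 8 = 20
p(8) = ⊕ of these = min[5, 11, 16, 20] = 5.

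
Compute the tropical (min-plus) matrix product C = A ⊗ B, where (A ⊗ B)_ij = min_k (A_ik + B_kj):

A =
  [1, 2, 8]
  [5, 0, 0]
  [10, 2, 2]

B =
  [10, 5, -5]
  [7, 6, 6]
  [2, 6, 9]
A ⊗ B =
  [9, 6, -4]
  [2, 6, 0]
  [4, 8, 5]

Apply the min-plus product entry-by-entry:
  C[0][0] = min over k of (A[0][0] + B[0][0] = 1 + 10 = 11, A[0][1] + B[1][0] = 2 + 7 = 9, A[0][2] + B[2][0] = 8 + 2 = 10) = 9 (attained at k = 1)
  C[0][1] = min over k of (A[0][0] + B[0][1] = 1 + 5 = 6, A[0][1] + B[1][1] = 2 + 6 = 8, A[0][2] + B[2][1] = 8 + 6 = 14) = 6 (attained at k = 0)
  C[0][2] = min over k of (A[0][0] + B[0][2] = 1 + -5 = -4, A[0][1] + B[1][2] = 2 + 6 = 8, A[0][2] + B[2][2] = 8 + 9 = 17) = -4 (attained at k = 0)
  C[1][0] = min over k of (A[1][0] + B[0][0] = 5 + 10 = 15, A[1][1] + B[1][0] = 0 + 7 = 7, A[1][2] + B[2][0] = 0 + 2 = 2) = 2 (attained at k = 2)
  C[1][1] = min over k of (A[1][0] + B[0][1] = 5 + 5 = 10, A[1][1] + B[1][1] = 0 + 6 = 6, A[1][2] + B[2][1] = 0 + 6 = 6) = 6 (attained at k = 1)
  C[1][2] = min over k of (A[1][0] + B[0][2] = 5 + -5 = 0, A[1][1] + B[1][2] = 0 + 6 = 6, A[1][2] + B[2][2] = 0 + 9 = 9) = 0 (attained at k = 0)
  C[2][0] = min over k of (A[2][0] + B[0][0] = 10 + 10 = 20, A[2][1] + B[1][0] = 2 + 7 = 9, A[2][2] + B[2][0] = 2 + 2 = 4) = 4 (attained at k = 2)
  C[2][1] = min over k of (A[2][0] + B[0][1] = 10 + 5 = 15, A[2][1] + B[1][1] = 2 + 6 = 8, A[2][2] + B[2][1] = 2 + 6 = 8) = 8 (attained at k = 1)
  C[2][2] = min over k of (A[2][0] + B[0][2] = 10 + -5 = 5, A[2][1] + B[1][2] = 2 + 6 = 8, A[2][2] + B[2][2] = 2 + 9 = 11) = 5 (attained at k = 0)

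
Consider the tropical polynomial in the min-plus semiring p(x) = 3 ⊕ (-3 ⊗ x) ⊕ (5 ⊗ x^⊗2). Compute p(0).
p(0) = -3

A tropical monomial a ⊗ x^⊗i evaluates to a + i · x. Evaluating each term at x = 0:
  Term 0 contributes 3 + 0 · 0 = 3
  Term 1 contributes -3 + 1 · 0 = -3
  Term 2 contributes 5 + 2 · 0 = 5
p(0) = ⊕ of these = min[3, -3, 5] = -3.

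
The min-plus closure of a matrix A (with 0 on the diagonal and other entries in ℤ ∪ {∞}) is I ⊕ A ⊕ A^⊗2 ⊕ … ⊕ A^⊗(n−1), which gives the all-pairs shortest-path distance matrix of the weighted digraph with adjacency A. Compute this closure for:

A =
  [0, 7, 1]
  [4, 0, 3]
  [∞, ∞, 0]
Closure =
  [0, 7, 1]
  [4, 0, 3]
  [∞, ∞, 0]

This is the Floyd-Warshall all-pairs shortest-path computation. For each intermediate vertex k = 0, 1, …, 2, update dist[i][j] ← min(dist[i][j], dist[i][k] + dist[k][j]). The final matrix gives, for each (i, j), the minimum total weight of any directed path from i to j (possibly empty when i = j).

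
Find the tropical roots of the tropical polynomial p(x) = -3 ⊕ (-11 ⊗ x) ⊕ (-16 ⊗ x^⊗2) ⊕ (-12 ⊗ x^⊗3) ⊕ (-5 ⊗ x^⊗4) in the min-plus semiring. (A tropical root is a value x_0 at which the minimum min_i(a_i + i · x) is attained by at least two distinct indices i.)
Roots: {-7, -4, 5, 8}

Each tropical root is a break point of the lower envelope of the lines y = a_i + i · x (there are 5 lines, with slopes 0, 1, ..., 4). Only the lines that attain the minimum somewhere contribute to roots; other lines are dominated. Here the surviving (envelope) indices are i = 4, i = 3, i = 2, i = 1, i = 0.
Intersections between consecutive envelope lines give the roots: for adjacent envelope indices i < j the intersection is x = (a_i − a_j) / (j − i). Reading off the sorted break points: {-7, -4, 5, 8}.
Verification: at each break x_0, at least two indices attain the minimum of min_i(a_i + i · x_0).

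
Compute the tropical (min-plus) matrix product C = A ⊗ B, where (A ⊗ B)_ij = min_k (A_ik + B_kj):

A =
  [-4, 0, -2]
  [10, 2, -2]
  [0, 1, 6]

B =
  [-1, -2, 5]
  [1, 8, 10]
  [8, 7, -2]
A ⊗ B =
  [-5, -6, -4]
  [3, 5, -4]
  [-1, -2, 4]

Apply the min-plus product entry-by-entry:
  C[0][0] = min over k of (A[0][0] + B[0][0] = -4 + -1 = -5, A[0][1] + B[1][0] = 0 + 1 = 1, A[0][2] + B[2][0] = -2 + 8 = 6) = -5 (attained at k = 0)
  C[0][1] = min over k of (A[0][0] + B[0][1] = -4 + -2 = -6, A[0][1] + B[1][1] = 0 + 8 = 8, A[0][2] + B[2][1] = -2 + 7 = 5) = -6 (attained at k = 0)
  C[0][2] = min over k of (A[0][0] + B[0][2] = -4 + 5 = 1, A[0][1] + B[1][2] = 0 + 10 = 10, A[0][2] + B[2][2] = -2 + -2 = -4) = -4 (attained at k = 2)
  C[1][0] = min over k of (A[1][0] + B[0][0] = 10 + -1 = 9, A[1][1] + B[1][0] = 2 + 1 = 3, A[1][2] + B[2][0] = -2 + 8 = 6) = 3 (attained at k = 1)
  C[1][1] = min over k of (A[1][0] + B[0][1] = 10 + -2 = 8, A[1][1] + B[1][1] = 2 + 8 = 10, A[1][2] + B[2][1] = -2 + 7 = 5) = 5 (attained at k = 2)
  C[1][2] = min over k of (A[1][0] + B[0][2] = 10 + 5 = 15, A[1][1] + B[1][2] = 2 + 10 = 12, A[1][2] + B[2][2] = -2 + -2 = -4) = -4 (attained at k = 2)
  C[2][0] = min over k of (A[2][0] + B[0][0] = 0 + -1 = -1, A[2][1] + B[1][0] = 1 + 1 = 2, A[2][2] + B[2][0] = 6 + 8 = 14) = -1 (attained at k = 0)
  C[2][1] = min over k of (A[2][0] + B[0][1] = 0 + -2 = -2, A[2][1] + B[1][1] = 1 + 8 = 9, A[2][2] + B[2][1] = 6 + 7 = 13) = -2 (attained at k = 0)
  C[2][2] = min over k of (A[2][0] + B[0][2] = 0 + 5 = 5, A[2][1] + B[1][2] = 1 + 10 = 11, A[2][2] + B[2][2] = 6 + -2 = 4) = 4 (attained at k = 2)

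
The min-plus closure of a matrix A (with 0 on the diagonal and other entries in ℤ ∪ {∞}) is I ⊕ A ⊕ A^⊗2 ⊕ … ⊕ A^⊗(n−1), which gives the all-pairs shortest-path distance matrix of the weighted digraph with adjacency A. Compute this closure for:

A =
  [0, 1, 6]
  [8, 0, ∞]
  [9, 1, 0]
Closure =
  [0, 1, 6]
  [8, 0, 14]
  [9, 1, 0]

This is the Floyd-Warshall all-pairs shortest-path computation. For each intermediate vertex k = 0, 1, …, 2, update dist[i][j] ← min(dist[i][j], dist[i][k] + dist[k][j]). The final matrix gives, for each (i, j), the minimum total weight of any directed path from i to j (possibly empty when i = j).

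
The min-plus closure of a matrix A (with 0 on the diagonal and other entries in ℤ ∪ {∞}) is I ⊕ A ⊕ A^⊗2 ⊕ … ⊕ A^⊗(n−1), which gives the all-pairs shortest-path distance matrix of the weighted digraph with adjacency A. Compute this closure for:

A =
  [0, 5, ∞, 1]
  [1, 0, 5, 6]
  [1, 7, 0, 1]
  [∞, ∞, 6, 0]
Closure =
  [0, 5, 7, 1]
  [1, 0, 5, 2]
  [1, 6, 0, 1]
  [7, 12, 6, 0]

This is the Floyd-Warshall all-pairs shortest-path computation. For each intermediate vertex k = 0, 1, …, 3, update dist[i][j] ← min(dist[i][j], dist[i][k] + dist[k][j]). The final matrix gives, for each (i, j), the minimum total weight of any directed path from i to j (possibly empty when i = j).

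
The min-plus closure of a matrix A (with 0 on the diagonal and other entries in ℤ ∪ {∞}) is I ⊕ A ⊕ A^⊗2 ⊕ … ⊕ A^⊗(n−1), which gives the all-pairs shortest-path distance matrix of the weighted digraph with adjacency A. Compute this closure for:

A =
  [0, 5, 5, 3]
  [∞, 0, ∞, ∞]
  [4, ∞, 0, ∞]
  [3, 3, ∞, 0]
Closure =
  [0, 5, 5, 3]
  [∞, 0, ∞, ∞]
  [4, 9, 0, 7]
  [3, 3, 8, 0]

This is the Floyd-Warshall all-pairs shortest-path computation. For each intermediate vertex k = 0, 1, …, 3, update dist[i][j] ← min(dist[i][j], dist[i][k] + dist[k][j]). The final matrix gives, for each (i, j), the minimum total weight of any directed path from i to j (possibly empty when i = j).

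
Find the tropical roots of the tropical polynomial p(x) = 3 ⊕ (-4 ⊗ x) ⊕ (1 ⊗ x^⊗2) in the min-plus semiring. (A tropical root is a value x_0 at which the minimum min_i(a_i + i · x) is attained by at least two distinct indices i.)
Roots: {-5, 7}

Each tropical root is a break point of the lower envelope of the lines y = a_i + i · x (there are 3 lines, with slopes 0, 1, ..., 2). Only the lines that attain the minimum somewhere contribute to roots; other lines are dominated. Here the surviving (envelope) indices are i = 2, i = 1, i = 0.
Intersections between consecutive envelope lines give the roots: for adjacent envelope indices i < j the intersection is x = (a_i − a_j) / (j − i). Reading off the sorted break points: {-5, 7}.
Verification: at each break x_0, at least two indices attain the minimum of min_i(a_i + i · x_0).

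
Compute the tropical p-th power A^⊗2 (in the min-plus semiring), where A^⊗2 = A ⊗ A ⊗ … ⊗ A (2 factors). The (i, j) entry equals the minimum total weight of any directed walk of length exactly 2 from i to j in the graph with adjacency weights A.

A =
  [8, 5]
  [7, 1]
A^⊗2 =
  [12, 6]
  [8, 2]

Each entry (A^⊗2)_ij equals the minimum over all length-2 walks i = v_0 → v_1 → … → v_2 = j of Σ_t A[v_t][v_{t+1}]. For example, for (i, j) = (0, 1) we minimise over 2 possible intermediate vertex sequences; the minimum is 6, attained along the walk 0 → 1 → 1.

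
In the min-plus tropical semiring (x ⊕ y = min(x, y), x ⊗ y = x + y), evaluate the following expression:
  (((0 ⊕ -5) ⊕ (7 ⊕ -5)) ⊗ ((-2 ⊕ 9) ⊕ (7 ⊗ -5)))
(((0 ⊕ -5) ⊕ (7 ⊕ -5)) ⊗ ((-2 ⊕ 9) ⊕ (7 ⊗ -5))) = -7

Expand innermost to outermost. Recall ⊕ takes the minimum of its arguments and ⊗ takes their sum. Working out the expression (((0 ⊕ -5) ⊕ (7 ⊕ -5)) ⊗ ((-2 ⊕ 9) ⊕ (7 ⊗ -5))) gives -7.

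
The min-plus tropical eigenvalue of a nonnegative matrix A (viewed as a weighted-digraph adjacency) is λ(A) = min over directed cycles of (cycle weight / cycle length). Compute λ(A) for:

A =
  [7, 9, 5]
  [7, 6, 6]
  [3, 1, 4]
λ(A) = 7/2

Enumerate directed cycles and compute their means (weight / length). Sample:
  cycle 0 → 0: weight = 7, length = 1, mean = 7/1 ≈ 7.000
  cycle 1 → 1: weight = 6, length = 1, mean = 6/1 ≈ 6.000
  cycle 2 → 2: weight = 4, length = 1, mean = 4/1 ≈ 4.000
  cycle 0 → 1 → 0: weight = 16, length = 2, mean = 16/2 ≈ 8.000
  cycle 0 → 2 → 0: weight = 8, length = 2, mean = 8/2 ≈ 4.000
  cycle 1 → 0 → 1: weight = 16, length = 2, mean = 16/2 ≈ 8.000
Minimum mean = 3.500, attained e.g. along the cycle 1 → 2 → 1 with weight 7 and length 2. So λ(A) = 7/2 = 7/2.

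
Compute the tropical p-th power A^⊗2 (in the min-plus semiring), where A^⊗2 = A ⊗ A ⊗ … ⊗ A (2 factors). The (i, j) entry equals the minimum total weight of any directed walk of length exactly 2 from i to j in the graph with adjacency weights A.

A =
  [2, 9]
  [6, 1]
A^⊗2 =
  [4, 10]
  [7, 2]

Each entry (A^⊗2)_ij equals the minimum over all length-2 walks i = v_0 → v_1 → … → v_2 = j of Σ_t A[v_t][v_{t+1}]. For example, for (i, j) = (0, 1) we minimise over 2 possible intermediate vertex sequences; the minimum is 10, attained along the walk 0 → 1 → 1.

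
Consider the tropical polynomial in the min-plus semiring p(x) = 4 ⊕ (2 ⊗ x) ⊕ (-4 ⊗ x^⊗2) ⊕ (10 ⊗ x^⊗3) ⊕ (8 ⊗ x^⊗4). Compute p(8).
p(8) = 4

A tropical monomial a ⊗ x^⊗i evaluates to a + i · x. Evaluating each term at x = 8:
  Term 0 contributes 4 + 0 · 8 = 4
  Term 1 contributes 2 + 1 · 8 = 10
  Term 2 contributes -4 + 2 · 8 = 12
  Term 3 contributes 10 + 3 · 8 = 34
  Term 4 contributes 8 + 4 · 8 = 40
p(8) = ⊕ of these = min[4, 10, 12, 34, 40] = 4.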